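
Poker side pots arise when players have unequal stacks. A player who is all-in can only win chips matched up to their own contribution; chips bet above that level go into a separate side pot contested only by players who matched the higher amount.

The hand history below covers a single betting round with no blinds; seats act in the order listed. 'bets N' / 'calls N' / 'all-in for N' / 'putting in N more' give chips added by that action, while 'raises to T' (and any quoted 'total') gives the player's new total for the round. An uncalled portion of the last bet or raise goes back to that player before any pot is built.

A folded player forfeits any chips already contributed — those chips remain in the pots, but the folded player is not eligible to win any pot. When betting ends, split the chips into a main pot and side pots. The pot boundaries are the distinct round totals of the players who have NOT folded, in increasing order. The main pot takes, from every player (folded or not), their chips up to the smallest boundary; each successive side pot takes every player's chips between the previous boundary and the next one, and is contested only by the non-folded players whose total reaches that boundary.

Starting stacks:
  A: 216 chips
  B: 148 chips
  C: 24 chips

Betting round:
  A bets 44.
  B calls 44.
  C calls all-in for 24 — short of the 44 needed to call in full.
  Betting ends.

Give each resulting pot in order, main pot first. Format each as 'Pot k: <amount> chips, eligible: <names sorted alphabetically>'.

Contributions: A=44, B=44, C=24
Pot levels (distinct totals of non-folded players): 24, 44
Layer 1-24: 24 each from A, B, C = 24*3 = 72 chips; eligible A, B, C
Layer 25-44: 20 each from A, B = 20*2 = 40 chips; eligible A, B

Pot 1: 72 chips, eligible: A, B, C
Pot 2: 40 chips, eligible: A, B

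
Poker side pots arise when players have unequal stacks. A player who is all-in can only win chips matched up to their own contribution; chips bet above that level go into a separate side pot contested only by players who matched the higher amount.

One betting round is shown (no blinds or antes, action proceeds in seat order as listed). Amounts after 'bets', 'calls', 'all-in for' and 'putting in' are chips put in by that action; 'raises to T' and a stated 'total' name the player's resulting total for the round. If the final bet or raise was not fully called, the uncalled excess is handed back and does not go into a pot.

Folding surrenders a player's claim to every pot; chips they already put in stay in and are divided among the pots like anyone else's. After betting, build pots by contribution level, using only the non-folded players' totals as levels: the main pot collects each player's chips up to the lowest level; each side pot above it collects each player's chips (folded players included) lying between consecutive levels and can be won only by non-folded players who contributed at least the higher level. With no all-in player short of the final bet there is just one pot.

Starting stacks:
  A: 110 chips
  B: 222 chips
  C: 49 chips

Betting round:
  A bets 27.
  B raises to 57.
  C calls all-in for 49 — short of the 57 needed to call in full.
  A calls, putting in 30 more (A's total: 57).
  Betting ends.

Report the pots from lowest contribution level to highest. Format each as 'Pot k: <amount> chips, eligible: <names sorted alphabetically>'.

Pot 1: 147 chips, eligible: A, B, C
Pot 2: 16 chips, eligible: A, B

Derivation:
Contributions: A=57, B=57, C=49
Pot levels (distinct totals of non-folded players): 49, 57
Layer 1-49: 49 each from A, B, C = 49*3 = 147 chips; eligible A, B, C
Layer 50-57: 8 each from A, B = 8*2 = 16 chips; eligible A, B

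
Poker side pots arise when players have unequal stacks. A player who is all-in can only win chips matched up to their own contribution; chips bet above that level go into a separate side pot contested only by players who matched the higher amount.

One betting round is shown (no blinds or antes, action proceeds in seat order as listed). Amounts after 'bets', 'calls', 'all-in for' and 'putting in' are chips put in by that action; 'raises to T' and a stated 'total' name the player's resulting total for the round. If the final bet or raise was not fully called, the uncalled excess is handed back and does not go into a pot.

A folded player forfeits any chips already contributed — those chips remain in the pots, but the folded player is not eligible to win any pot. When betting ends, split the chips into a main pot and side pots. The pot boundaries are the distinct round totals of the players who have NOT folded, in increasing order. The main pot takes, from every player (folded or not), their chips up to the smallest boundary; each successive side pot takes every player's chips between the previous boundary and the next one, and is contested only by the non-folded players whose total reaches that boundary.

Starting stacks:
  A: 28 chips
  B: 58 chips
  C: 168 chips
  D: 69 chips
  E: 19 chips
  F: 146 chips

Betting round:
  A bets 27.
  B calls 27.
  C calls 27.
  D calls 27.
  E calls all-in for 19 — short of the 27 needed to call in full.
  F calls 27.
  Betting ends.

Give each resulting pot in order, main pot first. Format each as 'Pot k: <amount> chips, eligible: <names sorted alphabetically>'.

Contributions: A=27, B=27, C=27, D=27, E=19, F=27
Pot levels (distinct totals of non-folded players): 19, 27
Layer 1-19: 19 each from A, B, C, D, E, F = 19*6 = 114 chips; eligible A, B, C, D, E, F
Layer 20-27: 8 each from A, B, C, D, F = 8*5 = 40 chips; eligible A, B, C, D, F

Pot 1: 114 chips, eligible: A, B, C, D, E, F
Pot 2: 40 chips, eligible: A, B, C, D, F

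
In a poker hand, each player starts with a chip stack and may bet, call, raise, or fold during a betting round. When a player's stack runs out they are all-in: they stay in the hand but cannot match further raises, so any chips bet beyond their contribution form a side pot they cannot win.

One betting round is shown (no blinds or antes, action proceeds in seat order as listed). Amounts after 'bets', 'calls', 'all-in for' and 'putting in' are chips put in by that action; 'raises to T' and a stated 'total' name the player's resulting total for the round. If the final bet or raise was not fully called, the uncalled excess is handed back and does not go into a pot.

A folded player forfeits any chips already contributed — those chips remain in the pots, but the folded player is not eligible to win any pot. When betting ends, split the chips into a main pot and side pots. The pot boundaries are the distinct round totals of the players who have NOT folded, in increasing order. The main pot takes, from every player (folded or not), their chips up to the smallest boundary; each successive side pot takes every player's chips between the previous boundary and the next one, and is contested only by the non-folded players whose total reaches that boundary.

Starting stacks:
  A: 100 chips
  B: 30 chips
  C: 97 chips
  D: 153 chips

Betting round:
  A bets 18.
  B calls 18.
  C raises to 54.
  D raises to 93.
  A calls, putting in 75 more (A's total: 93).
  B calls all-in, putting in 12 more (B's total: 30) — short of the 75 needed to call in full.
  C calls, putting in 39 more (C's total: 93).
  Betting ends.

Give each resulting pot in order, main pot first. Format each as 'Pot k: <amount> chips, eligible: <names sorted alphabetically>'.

Pot 1: 120 chips, eligible: A, B, C, D
Pot 2: 189 chips, eligible: A, C, D

Derivation:
Contributions: A=93, B=30, C=93, D=93
Pot levels (distinct totals of non-folded players): 30, 93
Layer 1-30: 30 each from A, B, C, D = 30*4 = 120 chips; eligible A, B, C, D
Layer 31-93: 63 each from A, C, D = 63*3 = 189 chips; eligible A, C, D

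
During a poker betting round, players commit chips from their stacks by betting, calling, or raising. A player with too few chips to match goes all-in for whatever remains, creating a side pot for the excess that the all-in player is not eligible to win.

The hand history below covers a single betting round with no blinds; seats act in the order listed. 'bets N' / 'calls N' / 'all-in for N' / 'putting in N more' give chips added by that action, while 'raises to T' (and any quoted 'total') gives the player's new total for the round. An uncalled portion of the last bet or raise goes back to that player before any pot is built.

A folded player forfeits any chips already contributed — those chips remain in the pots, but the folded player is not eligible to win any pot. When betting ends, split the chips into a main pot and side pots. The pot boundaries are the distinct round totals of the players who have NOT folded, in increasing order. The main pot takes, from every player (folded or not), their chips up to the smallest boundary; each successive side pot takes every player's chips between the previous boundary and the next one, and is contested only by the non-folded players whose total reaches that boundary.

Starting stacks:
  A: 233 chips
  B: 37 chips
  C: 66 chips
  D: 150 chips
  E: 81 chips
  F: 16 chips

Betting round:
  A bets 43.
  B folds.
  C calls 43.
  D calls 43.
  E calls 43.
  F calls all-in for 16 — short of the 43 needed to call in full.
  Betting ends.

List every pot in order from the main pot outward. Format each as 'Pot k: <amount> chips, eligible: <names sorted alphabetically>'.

Contributions: A=43, C=43, D=43, E=43, F=16
Folded: B
Pot levels (distinct totals of non-folded players): 16, 43
Layer 1-16: 16 each from A, C, D, E, F = 16*5 = 80 chips; eligible A, C, D, E, F
Layer 17-43: 27 each from A, C, D, E = 27*4 = 108 chips; eligible A, C, D, E

Pot 1: 80 chips, eligible: A, C, D, E, F
Pot 2: 108 chips, eligible: A, C, D, E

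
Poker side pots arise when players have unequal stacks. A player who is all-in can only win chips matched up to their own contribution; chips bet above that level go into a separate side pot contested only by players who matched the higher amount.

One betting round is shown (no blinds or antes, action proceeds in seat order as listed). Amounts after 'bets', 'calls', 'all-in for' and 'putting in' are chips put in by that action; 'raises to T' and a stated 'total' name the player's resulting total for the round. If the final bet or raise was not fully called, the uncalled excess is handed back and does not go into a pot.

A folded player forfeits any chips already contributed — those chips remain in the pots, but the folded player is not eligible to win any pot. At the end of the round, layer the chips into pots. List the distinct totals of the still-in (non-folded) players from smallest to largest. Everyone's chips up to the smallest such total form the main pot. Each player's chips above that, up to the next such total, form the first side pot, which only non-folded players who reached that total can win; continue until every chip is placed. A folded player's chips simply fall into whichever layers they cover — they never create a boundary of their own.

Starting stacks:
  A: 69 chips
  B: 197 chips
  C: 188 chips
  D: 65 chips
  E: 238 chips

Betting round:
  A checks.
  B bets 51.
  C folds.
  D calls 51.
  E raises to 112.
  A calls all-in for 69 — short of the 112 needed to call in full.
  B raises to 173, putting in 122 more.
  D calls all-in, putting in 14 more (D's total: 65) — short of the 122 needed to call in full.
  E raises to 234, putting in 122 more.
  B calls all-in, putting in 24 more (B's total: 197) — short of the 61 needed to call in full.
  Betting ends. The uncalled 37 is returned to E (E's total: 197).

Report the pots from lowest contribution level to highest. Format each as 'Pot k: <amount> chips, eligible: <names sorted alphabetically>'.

Contributions (after 37 returned to E): A=69, B=197, D=65, E=197
Folded: C
Pot levels (distinct totals of non-folded players): 65, 69, 197
Layer 1-65: 65 each from A, B, D, E = 65*4 = 260 chips; eligible A, B, D, E
Layer 66-69: 4 each from A, B, E = 4*3 = 12 chips; eligible A, B, E
Layer 70-197: 128 each from B, E = 128*2 = 256 chips; eligible B, E

Pot 1: 260 chips, eligible: A, B, D, E
Pot 2: 12 chips, eligible: A, B, E
Pot 3: 256 chips, eligible: B, E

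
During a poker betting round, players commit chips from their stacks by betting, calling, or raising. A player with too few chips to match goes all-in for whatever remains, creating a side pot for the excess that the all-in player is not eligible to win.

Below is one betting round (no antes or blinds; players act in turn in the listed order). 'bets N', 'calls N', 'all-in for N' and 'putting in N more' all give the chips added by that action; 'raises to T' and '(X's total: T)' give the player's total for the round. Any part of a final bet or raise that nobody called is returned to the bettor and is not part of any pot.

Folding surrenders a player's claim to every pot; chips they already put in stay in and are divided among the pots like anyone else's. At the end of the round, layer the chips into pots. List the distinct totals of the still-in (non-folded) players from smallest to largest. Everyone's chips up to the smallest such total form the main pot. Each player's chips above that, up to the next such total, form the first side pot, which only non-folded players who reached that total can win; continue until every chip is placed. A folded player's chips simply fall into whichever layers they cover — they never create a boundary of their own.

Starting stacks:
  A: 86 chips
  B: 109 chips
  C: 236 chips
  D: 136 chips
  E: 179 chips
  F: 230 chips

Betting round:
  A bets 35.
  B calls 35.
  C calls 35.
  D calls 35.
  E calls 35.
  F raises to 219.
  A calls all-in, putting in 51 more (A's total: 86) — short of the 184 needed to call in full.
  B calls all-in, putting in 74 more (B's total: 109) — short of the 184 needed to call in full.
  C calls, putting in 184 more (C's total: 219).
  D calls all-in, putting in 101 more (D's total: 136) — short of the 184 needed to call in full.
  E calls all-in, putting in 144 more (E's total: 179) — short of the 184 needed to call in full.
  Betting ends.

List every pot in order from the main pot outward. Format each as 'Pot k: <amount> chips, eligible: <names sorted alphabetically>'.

Pot 1: 516 chips, eligible: A, B, C, D, E, F
Pot 2: 115 chips, eligible: B, C, D, E, F
Pot 3: 108 chips, eligible: C, D, E, F
Pot 4: 129 chips, eligible: C, E, F
Pot 5: 80 chips, eligible: C, F

Derivation:
Contributions: A=86, B=109, C=219, D=136, E=179, F=219
Pot levels (distinct totals of non-folded players): 86, 109, 136, 179, 219
Layer 1-86: 86 each from A, B, C, D, E, F = 86*6 = 516 chips; eligible A, B, C, D, E, F
Layer 87-109: 23 each from B, C, D, E, F = 23*5 = 115 chips; eligible B, C, D, E, F
Layer 110-136: 27 each from C, D, E, F = 27*4 = 108 chips; eligible C, D, E, F
Layer 137-179: 43 each from C, E, F = 43*3 = 129 chips; eligible C, E, F
Layer 180-219: 40 each from C, F = 40*2 = 80 chips; eligible C, F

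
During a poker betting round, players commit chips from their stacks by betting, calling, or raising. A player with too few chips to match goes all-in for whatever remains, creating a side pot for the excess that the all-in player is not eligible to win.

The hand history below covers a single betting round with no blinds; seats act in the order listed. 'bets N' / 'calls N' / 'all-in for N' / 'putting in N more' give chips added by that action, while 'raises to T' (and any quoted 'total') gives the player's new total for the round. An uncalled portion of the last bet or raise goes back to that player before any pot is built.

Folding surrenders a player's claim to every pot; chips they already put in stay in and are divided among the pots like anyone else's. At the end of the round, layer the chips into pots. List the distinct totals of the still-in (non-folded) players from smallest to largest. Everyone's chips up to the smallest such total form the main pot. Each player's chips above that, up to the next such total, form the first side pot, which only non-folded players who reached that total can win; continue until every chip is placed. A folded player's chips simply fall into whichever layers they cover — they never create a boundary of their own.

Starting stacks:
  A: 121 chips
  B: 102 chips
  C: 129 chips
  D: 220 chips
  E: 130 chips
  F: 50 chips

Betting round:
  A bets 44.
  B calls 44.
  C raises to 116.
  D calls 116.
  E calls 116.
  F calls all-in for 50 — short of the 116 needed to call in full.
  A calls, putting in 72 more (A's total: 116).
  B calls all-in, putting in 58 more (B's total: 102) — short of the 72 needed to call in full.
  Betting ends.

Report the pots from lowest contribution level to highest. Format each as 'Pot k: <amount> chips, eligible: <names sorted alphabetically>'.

Contributions: A=116, B=102, C=116, D=116, E=116, F=50
Pot levels (distinct totals of non-folded players): 50, 102, 116
Layer 1-50: 50 each from A, B, C, D, E, F = 50*6 = 300 chips; eligible A, B, C, D, E, F
Layer 51-102: 52 each from A, B, C, D, E = 52*5 = 260 chips; eligible A, B, C, D, E
Layer 103-116: 14 each from A, C, D, E = 14*4 = 56 chips; eligible A, C, D, E

Pot 1: 300 chips, eligible: A, B, C, D, E, F
Pot 2: 260 chips, eligible: A, B, C, D, E
Pot 3: 56 chips, eligible: A, C, D, E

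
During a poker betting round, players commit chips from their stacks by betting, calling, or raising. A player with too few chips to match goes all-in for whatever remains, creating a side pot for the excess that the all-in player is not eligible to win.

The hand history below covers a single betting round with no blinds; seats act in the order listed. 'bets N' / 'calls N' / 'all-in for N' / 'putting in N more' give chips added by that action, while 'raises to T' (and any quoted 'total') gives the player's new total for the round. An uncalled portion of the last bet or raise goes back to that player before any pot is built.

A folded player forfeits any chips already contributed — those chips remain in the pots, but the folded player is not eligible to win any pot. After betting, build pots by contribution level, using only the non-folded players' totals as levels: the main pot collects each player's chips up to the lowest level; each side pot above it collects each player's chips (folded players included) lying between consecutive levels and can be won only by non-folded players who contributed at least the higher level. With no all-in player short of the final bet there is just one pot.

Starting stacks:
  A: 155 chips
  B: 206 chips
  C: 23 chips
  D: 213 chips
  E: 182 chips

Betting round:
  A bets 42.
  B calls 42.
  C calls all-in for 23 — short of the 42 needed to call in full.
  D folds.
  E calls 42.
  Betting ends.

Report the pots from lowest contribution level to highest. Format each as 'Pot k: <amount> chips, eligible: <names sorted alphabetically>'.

Contributions: A=42, B=42, C=23, E=42
Folded: D
Pot levels (distinct totals of non-folded players): 23, 42
Layer 1-23: 23 each from A, B, C, E = 23*4 = 92 chips; eligible A, B, C, E
Layer 24-42: 19 each from A, B, E = 19*3 = 57 chips; eligible A, B, E

Pot 1: 92 chips, eligible: A, B, C, E
Pot 2: 57 chips, eligible: A, B, E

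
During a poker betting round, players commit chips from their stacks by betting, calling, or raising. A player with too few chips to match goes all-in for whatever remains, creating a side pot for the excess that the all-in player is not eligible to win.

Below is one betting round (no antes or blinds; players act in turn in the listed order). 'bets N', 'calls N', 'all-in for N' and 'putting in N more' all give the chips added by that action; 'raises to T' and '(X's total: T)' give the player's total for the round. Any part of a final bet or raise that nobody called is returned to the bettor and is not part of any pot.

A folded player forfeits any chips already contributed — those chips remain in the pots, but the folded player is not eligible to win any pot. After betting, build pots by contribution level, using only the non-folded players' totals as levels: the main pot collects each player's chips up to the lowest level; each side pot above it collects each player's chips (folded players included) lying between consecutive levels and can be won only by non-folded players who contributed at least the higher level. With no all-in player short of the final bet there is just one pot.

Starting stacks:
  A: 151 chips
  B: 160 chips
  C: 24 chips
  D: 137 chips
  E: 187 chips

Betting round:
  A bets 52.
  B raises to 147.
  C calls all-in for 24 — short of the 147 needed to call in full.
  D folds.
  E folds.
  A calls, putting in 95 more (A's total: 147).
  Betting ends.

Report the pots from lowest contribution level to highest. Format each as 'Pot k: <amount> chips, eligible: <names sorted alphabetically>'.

Pot 1: 72 chips, eligible: A, B, C
Pot 2: 246 chips, eligible: A, B

Derivation:
Contributions: A=147, B=147, C=24
Folded: D, E
Pot levels (distinct totals of non-folded players): 24, 147
Layer 1-24: 24 each from A, B, C = 24*3 = 72 chips; eligible A, B, C
Layer 25-147: 123 each from A, B = 123*2 = 246 chips; eligible A, B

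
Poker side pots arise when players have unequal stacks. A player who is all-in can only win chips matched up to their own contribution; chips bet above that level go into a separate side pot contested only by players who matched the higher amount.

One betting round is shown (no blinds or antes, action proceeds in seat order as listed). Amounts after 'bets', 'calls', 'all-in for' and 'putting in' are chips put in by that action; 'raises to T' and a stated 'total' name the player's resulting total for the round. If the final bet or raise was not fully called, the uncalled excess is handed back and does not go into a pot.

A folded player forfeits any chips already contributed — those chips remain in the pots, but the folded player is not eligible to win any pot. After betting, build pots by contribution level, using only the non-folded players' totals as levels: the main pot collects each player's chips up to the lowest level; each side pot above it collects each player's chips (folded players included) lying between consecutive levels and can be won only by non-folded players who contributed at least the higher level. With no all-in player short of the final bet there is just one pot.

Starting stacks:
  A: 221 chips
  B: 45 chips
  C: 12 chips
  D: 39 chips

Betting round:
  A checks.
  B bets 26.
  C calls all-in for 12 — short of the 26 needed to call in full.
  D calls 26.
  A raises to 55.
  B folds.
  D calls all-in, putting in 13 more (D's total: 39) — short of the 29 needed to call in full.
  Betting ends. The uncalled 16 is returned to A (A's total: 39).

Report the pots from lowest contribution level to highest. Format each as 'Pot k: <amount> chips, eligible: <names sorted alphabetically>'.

Contributions (after 16 returned to A): A=39, B=26, C=12, D=39
Folded: B
Pot levels (distinct totals of non-folded players): 12, 39
Layer 1-12: 12 each from A, B, C, D = 12*4 = 48 chips; eligible A, C, D
Layer 13-39: A 27 + B 14 + D 27 = 68 chips; eligible A, D

Pot 1: 48 chips, eligible: A, C, D
Pot 2: 68 chips, eligible: A, D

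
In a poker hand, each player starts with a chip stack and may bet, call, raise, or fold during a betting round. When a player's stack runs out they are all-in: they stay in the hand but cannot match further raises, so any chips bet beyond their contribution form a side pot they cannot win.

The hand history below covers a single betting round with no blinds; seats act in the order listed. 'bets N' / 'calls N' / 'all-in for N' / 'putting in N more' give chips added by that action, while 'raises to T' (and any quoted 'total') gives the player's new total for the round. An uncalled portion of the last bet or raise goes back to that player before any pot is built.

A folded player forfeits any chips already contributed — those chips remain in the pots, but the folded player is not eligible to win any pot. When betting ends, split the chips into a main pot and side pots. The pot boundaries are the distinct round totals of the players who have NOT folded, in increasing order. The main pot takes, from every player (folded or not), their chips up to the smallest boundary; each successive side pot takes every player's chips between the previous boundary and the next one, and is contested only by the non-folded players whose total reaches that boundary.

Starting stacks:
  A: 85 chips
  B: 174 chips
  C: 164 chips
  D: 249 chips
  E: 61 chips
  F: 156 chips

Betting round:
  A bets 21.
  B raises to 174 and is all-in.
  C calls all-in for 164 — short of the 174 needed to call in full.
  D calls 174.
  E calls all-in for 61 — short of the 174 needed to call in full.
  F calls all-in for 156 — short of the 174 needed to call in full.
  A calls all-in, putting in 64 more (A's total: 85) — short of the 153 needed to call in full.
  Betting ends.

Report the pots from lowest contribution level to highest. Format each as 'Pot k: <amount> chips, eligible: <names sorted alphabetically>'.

Pot 1: 366 chips, eligible: A, B, C, D, E, F
Pot 2: 120 chips, eligible: A, B, C, D, F
Pot 3: 284 chips, eligible: B, C, D, F
Pot 4: 24 chips, eligible: B, C, D
Pot 5: 20 chips, eligible: B, D

Derivation:
Contributions: A=85, B=174, C=164, D=174, E=61, F=156
Pot levels (distinct totals of non-folded players): 61, 85, 156, 164, 174
Layer 1-61: 61 each from A, B, C, D, E, F = 61*6 = 366 chips; eligible A, B, C, D, E, F
Layer 62-85: 24 each from A, B, C, D, F = 24*5 = 120 chips; eligible A, B, C, D, F
Layer 86-156: 71 each from B, C, D, F = 71*4 = 284 chips; eligible B, C, D, F
Layer 157-164: 8 each from B, C, D = 8*3 = 24 chips; eligible B, C, D
Layer 165-174: 10 each from B, D = 10*2 = 20 chips; eligible B, D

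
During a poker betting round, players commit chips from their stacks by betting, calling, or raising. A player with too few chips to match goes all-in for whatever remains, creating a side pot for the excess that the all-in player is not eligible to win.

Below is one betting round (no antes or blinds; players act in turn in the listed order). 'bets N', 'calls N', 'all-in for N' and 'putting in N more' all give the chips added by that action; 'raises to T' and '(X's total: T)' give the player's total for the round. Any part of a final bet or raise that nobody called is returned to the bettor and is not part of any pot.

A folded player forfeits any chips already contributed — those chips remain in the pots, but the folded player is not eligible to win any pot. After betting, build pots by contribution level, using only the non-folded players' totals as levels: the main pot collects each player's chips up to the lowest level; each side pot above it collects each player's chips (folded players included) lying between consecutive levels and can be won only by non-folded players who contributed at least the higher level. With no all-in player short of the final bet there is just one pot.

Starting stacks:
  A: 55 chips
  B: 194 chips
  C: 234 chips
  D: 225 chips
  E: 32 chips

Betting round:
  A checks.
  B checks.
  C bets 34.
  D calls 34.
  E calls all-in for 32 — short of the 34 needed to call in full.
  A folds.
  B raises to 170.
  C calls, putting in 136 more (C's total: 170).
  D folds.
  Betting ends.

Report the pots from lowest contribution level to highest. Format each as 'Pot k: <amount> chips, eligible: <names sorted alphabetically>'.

Pot 1: 128 chips, eligible: B, C, E
Pot 2: 278 chips, eligible: B, C

Derivation:
Contributions: B=170, C=170, D=34, E=32
Folded: A, D
Pot levels (distinct totals of non-folded players): 32, 170
Layer 1-32: 32 each from B, C, D, E = 32*4 = 128 chips; eligible B, C, E
Layer 33-170: B 138 + C 138 + D 2 = 278 chips; eligible B, C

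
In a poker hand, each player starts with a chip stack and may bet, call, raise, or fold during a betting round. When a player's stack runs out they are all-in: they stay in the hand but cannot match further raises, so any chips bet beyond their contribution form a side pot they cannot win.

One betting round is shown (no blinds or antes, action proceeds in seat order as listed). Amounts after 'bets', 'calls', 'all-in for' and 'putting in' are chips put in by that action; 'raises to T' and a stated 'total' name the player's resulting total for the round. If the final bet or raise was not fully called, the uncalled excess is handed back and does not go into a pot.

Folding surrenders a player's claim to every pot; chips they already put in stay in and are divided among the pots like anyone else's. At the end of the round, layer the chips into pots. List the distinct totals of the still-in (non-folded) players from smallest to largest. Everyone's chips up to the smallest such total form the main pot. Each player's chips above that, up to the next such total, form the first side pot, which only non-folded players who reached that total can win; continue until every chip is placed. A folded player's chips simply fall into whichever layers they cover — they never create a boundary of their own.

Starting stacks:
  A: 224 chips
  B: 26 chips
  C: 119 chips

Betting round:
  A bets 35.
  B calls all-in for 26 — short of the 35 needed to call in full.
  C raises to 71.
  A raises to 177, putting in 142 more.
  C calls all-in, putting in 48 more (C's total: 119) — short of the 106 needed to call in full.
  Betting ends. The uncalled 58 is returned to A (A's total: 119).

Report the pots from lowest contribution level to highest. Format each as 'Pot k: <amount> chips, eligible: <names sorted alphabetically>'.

Contributions (after 58 returned to A): A=119, B=26, C=119
Pot levels (distinct totals of non-folded players): 26, 119
Layer 1-26: 26 each from A, B, C = 26*3 = 78 chips; eligible A, B, C
Layer 27-119: 93 each from A, C = 93*2 = 186 chips; eligible A, C

Pot 1: 78 chips, eligible: A, B, C
Pot 2: 186 chips, eligible: A, C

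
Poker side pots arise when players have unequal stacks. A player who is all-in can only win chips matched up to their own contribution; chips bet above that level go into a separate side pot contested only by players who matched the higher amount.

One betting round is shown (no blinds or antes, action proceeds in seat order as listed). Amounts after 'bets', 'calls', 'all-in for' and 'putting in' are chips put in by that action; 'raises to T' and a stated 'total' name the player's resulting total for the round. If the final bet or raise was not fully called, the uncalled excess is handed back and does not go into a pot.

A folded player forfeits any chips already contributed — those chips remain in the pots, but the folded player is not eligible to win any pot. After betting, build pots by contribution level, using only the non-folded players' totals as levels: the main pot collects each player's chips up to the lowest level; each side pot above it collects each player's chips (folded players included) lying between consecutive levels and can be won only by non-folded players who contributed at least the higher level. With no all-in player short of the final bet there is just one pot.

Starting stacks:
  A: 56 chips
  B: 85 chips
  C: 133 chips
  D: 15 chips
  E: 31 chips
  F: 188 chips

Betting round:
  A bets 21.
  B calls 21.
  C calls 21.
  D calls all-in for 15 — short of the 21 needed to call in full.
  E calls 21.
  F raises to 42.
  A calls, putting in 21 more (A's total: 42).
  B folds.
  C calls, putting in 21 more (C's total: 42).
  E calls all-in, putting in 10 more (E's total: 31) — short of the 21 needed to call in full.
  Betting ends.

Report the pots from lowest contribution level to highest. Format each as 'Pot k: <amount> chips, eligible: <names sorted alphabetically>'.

Contributions: A=42, B=21, C=42, D=15, E=31, F=42
Folded: B
Pot levels (distinct totals of non-folded players): 15, 31, 42
Layer 1-15: 15 each from A, B, C, D, E, F = 15*6 = 90 chips; eligible A, C, D, E, F
Layer 16-31: A 16 + B 6 + C 16 + E 16 + F 16 = 70 chips; eligible A, C, E, F
Layer 32-42: 11 each from A, C, F = 11*3 = 33 chips; eligible A, C, F

Pot 1: 90 chips, eligible: A, C, D, E, F
Pot 2: 70 chips, eligible: A, C, E, F
Pot 3: 33 chips, eligible: A, C, F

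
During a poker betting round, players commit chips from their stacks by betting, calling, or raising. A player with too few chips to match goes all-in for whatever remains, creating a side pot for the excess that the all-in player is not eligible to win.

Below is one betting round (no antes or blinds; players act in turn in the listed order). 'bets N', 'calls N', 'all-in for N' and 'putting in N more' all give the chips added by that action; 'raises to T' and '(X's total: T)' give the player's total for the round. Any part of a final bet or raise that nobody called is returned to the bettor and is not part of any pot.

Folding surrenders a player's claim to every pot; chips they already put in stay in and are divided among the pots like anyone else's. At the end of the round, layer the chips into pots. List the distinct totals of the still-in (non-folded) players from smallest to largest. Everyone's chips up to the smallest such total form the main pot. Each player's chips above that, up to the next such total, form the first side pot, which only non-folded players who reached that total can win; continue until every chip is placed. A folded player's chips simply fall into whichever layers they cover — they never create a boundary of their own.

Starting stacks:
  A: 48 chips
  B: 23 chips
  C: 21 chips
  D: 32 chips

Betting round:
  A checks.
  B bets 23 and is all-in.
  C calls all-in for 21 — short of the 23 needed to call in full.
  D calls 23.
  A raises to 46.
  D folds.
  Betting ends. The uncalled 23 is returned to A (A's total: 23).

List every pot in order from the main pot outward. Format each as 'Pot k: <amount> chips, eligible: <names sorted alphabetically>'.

Pot 1: 84 chips, eligible: A, B, C
Pot 2: 6 chips, eligible: A, B

Derivation:
Contributions (after 23 returned to A): A=23, B=23, C=21, D=23
Folded: D
Pot levels (distinct totals of non-folded players): 21, 23
Layer 1-21: 21 each from A, B, C, D = 21*4 = 84 chips; eligible A, B, C
Layer 22-23: 2 each from A, B, D = 2*3 = 6 chips; eligible A, B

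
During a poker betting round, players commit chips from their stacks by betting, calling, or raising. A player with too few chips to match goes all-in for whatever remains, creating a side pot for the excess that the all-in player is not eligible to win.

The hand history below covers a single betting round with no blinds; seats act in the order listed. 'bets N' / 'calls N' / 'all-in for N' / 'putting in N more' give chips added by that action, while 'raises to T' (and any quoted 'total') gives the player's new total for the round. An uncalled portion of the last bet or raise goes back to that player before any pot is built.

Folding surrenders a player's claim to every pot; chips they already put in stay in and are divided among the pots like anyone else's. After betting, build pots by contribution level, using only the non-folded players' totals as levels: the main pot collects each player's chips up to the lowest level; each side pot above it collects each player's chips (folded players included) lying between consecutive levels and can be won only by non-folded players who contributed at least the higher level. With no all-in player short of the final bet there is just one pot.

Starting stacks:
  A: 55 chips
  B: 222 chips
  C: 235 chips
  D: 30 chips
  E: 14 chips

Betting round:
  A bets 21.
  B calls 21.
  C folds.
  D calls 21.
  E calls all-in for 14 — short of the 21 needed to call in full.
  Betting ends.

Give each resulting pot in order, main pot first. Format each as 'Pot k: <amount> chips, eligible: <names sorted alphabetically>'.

Contributions: A=21, B=21, D=21, E=14
Folded: C
Pot levels (distinct totals of non-folded players): 14, 21
Layer 1-14: 14 each from A, B, D, E = 14*4 = 56 chips; eligible A, B, D, E
Layer 15-21: 7 each from A, B, D = 7*3 = 21 chips; eligible A, B, D

Pot 1: 56 chips, eligible: A, B, D, E
Pot 2: 21 chips, eligible: A, B, D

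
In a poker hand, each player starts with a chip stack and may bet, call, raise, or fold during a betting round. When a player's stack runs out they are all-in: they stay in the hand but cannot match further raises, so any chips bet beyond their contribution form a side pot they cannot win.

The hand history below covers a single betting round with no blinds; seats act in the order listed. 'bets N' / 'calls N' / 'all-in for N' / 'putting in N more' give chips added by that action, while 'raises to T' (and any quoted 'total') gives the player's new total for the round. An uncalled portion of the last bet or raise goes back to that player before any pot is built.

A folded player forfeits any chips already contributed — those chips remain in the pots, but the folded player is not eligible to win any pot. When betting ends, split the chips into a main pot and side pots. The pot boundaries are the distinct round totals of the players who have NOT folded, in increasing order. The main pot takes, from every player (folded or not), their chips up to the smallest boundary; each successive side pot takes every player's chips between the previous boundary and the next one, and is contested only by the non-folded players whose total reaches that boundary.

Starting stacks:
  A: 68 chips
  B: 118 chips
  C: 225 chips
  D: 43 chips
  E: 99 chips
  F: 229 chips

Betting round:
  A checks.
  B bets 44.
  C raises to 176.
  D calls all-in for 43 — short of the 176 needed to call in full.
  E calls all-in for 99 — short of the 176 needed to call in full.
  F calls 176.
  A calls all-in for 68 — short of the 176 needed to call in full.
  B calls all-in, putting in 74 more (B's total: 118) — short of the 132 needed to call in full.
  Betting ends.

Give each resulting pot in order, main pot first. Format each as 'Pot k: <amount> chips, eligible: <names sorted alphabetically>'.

Contributions: A=68, B=118, C=176, D=43, E=99, F=176
Pot levels (distinct totals of non-folded players): 43, 68, 99, 118, 176
Layer 1-43: 43 each from A, B, C, D, E, F = 43*6 = 258 chips; eligible A, B, C, D, E, F
Layer 44-68: 25 each from A, B, C, E, F = 25*5 = 125 chips; eligible A, B, C, E, F
Layer 69-99: 31 each from B, C, E, F = 31*4 = 124 chips; eligible B, C, E, F
Layer 100-118: 19 each from B, C, F = 19*3 = 57 chips; eligible B, C, F
Layer 119-176: 58 each from C, F = 58*2 = 116 chips; eligible C, F

Pot 1: 258 chips, eligible: A, B, C, D, E, F
Pot 2: 125 chips, eligible: A, B, C, E, F
Pot 3: 124 chips, eligible: B, C, E, F
Pot 4: 57 chips, eligible: B, C, F
Pot 5: 116 chips, eligible: C, F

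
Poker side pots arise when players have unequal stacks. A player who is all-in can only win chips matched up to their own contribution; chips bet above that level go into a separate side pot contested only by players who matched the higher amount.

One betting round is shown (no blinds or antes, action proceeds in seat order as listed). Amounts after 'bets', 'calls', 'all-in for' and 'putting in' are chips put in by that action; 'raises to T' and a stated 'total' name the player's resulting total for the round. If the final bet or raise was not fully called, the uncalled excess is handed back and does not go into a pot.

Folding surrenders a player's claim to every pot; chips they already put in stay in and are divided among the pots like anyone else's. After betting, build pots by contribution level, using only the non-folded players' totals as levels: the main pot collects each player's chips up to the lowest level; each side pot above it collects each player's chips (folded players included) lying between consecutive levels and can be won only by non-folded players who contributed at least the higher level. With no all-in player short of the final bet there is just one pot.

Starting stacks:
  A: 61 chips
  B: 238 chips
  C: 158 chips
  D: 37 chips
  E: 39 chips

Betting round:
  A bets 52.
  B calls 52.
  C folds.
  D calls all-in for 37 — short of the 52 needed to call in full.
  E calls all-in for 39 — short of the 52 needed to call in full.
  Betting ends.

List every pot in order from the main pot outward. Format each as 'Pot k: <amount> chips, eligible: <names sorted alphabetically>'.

Contributions: A=52, B=52, D=37, E=39
Folded: C
Pot levels (distinct totals of non-folded players): 37, 39, 52
Layer 1-37: 37 each from A, B, D, E = 37*4 = 148 chips; eligible A, B, D, E
Layer 38-39: 2 each from A, B, E = 2*3 = 6 chips; eligible A, B, E
Layer 40-52: 13 each from A, B = 13*2 = 26 chips; eligible A, B

Pot 1: 148 chips, eligible: A, B, D, E
Pot 2: 6 chips, eligible: A, B, E
Pot 3: 26 chips, eligible: A, B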